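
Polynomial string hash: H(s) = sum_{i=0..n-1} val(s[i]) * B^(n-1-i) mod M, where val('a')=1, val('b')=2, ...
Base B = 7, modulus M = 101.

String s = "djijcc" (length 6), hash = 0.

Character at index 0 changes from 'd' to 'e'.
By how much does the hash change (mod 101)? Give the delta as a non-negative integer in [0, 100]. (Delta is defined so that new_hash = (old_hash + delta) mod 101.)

Answer: 41

Derivation:
Delta formula: (val(new) - val(old)) * B^(n-1-k) mod M
  val('e') - val('d') = 5 - 4 = 1
  B^(n-1-k) = 7^5 mod 101 = 41
  Delta = 1 * 41 mod 101 = 41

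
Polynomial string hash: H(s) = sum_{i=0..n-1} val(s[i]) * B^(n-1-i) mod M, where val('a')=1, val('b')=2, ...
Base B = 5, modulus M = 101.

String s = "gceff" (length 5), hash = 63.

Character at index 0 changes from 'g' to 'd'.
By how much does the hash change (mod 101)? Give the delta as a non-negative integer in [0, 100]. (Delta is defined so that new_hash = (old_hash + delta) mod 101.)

Answer: 44

Derivation:
Delta formula: (val(new) - val(old)) * B^(n-1-k) mod M
  val('d') - val('g') = 4 - 7 = -3
  B^(n-1-k) = 5^4 mod 101 = 19
  Delta = -3 * 19 mod 101 = 44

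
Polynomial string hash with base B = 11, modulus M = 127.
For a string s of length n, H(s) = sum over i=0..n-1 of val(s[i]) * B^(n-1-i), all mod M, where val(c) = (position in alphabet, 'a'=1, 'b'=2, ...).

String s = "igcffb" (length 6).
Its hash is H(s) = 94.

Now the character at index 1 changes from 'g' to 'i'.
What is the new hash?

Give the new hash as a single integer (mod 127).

val('g') = 7, val('i') = 9
Position k = 1, exponent = n-1-k = 4
B^4 mod M = 11^4 mod 127 = 36
Delta = (9 - 7) * 36 mod 127 = 72
New hash = (94 + 72) mod 127 = 39

Answer: 39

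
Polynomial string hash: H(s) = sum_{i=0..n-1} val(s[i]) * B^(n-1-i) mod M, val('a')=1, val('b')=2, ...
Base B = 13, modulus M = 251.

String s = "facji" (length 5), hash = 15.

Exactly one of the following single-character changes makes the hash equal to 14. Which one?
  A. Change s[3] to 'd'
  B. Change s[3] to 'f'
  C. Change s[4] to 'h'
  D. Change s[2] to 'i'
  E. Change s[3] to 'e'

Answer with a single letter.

Option A: s[3]='j'->'d', delta=(4-10)*13^1 mod 251 = 173, hash=15+173 mod 251 = 188
Option B: s[3]='j'->'f', delta=(6-10)*13^1 mod 251 = 199, hash=15+199 mod 251 = 214
Option C: s[4]='i'->'h', delta=(8-9)*13^0 mod 251 = 250, hash=15+250 mod 251 = 14 <-- target
Option D: s[2]='c'->'i', delta=(9-3)*13^2 mod 251 = 10, hash=15+10 mod 251 = 25
Option E: s[3]='j'->'e', delta=(5-10)*13^1 mod 251 = 186, hash=15+186 mod 251 = 201

Answer: C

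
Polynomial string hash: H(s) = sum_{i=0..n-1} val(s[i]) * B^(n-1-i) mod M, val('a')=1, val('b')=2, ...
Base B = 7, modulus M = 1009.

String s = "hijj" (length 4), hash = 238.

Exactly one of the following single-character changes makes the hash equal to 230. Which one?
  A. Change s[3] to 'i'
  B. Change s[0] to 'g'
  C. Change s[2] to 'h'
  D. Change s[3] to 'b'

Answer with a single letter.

Option A: s[3]='j'->'i', delta=(9-10)*7^0 mod 1009 = 1008, hash=238+1008 mod 1009 = 237
Option B: s[0]='h'->'g', delta=(7-8)*7^3 mod 1009 = 666, hash=238+666 mod 1009 = 904
Option C: s[2]='j'->'h', delta=(8-10)*7^1 mod 1009 = 995, hash=238+995 mod 1009 = 224
Option D: s[3]='j'->'b', delta=(2-10)*7^0 mod 1009 = 1001, hash=238+1001 mod 1009 = 230 <-- target

Answer: D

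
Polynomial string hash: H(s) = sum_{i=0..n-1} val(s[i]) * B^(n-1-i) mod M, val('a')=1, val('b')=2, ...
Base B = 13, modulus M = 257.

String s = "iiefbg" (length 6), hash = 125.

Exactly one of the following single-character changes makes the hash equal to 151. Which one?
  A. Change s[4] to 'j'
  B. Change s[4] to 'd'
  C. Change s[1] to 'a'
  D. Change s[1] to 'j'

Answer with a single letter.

Option A: s[4]='b'->'j', delta=(10-2)*13^1 mod 257 = 104, hash=125+104 mod 257 = 229
Option B: s[4]='b'->'d', delta=(4-2)*13^1 mod 257 = 26, hash=125+26 mod 257 = 151 <-- target
Option C: s[1]='i'->'a', delta=(1-9)*13^4 mod 257 = 242, hash=125+242 mod 257 = 110
Option D: s[1]='i'->'j', delta=(10-9)*13^4 mod 257 = 34, hash=125+34 mod 257 = 159

Answer: B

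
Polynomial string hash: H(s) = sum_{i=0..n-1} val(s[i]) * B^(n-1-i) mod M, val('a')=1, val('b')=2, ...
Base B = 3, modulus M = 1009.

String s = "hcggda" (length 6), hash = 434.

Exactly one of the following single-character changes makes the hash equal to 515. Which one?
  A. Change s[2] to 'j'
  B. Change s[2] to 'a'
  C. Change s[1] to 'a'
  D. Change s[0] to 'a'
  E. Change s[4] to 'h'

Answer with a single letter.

Answer: A

Derivation:
Option A: s[2]='g'->'j', delta=(10-7)*3^3 mod 1009 = 81, hash=434+81 mod 1009 = 515 <-- target
Option B: s[2]='g'->'a', delta=(1-7)*3^3 mod 1009 = 847, hash=434+847 mod 1009 = 272
Option C: s[1]='c'->'a', delta=(1-3)*3^4 mod 1009 = 847, hash=434+847 mod 1009 = 272
Option D: s[0]='h'->'a', delta=(1-8)*3^5 mod 1009 = 317, hash=434+317 mod 1009 = 751
Option E: s[4]='d'->'h', delta=(8-4)*3^1 mod 1009 = 12, hash=434+12 mod 1009 = 446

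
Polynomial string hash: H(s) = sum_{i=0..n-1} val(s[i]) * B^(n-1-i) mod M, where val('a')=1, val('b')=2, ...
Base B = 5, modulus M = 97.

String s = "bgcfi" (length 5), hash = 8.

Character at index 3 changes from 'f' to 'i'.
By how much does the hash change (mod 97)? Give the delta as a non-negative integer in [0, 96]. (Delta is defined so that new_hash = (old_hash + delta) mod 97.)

Answer: 15

Derivation:
Delta formula: (val(new) - val(old)) * B^(n-1-k) mod M
  val('i') - val('f') = 9 - 6 = 3
  B^(n-1-k) = 5^1 mod 97 = 5
  Delta = 3 * 5 mod 97 = 15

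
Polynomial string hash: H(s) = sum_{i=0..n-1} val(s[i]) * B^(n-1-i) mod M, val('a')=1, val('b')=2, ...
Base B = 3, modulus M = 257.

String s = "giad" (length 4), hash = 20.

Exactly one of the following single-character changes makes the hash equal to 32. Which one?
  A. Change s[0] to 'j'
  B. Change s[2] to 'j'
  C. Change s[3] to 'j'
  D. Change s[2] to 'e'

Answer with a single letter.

Answer: D

Derivation:
Option A: s[0]='g'->'j', delta=(10-7)*3^3 mod 257 = 81, hash=20+81 mod 257 = 101
Option B: s[2]='a'->'j', delta=(10-1)*3^1 mod 257 = 27, hash=20+27 mod 257 = 47
Option C: s[3]='d'->'j', delta=(10-4)*3^0 mod 257 = 6, hash=20+6 mod 257 = 26
Option D: s[2]='a'->'e', delta=(5-1)*3^1 mod 257 = 12, hash=20+12 mod 257 = 32 <-- target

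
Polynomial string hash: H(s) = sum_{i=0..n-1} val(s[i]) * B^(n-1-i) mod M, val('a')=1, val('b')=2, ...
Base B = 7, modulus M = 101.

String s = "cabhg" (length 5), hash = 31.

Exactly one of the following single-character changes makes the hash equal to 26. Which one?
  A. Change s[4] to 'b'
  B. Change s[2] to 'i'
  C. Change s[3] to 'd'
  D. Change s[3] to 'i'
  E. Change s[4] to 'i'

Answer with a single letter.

Answer: A

Derivation:
Option A: s[4]='g'->'b', delta=(2-7)*7^0 mod 101 = 96, hash=31+96 mod 101 = 26 <-- target
Option B: s[2]='b'->'i', delta=(9-2)*7^2 mod 101 = 40, hash=31+40 mod 101 = 71
Option C: s[3]='h'->'d', delta=(4-8)*7^1 mod 101 = 73, hash=31+73 mod 101 = 3
Option D: s[3]='h'->'i', delta=(9-8)*7^1 mod 101 = 7, hash=31+7 mod 101 = 38
Option E: s[4]='g'->'i', delta=(9-7)*7^0 mod 101 = 2, hash=31+2 mod 101 = 33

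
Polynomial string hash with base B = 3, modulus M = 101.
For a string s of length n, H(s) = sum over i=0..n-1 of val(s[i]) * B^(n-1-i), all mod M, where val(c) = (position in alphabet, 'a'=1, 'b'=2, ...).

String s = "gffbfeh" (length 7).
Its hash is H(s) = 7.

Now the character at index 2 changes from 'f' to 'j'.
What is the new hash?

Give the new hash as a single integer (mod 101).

Answer: 28

Derivation:
val('f') = 6, val('j') = 10
Position k = 2, exponent = n-1-k = 4
B^4 mod M = 3^4 mod 101 = 81
Delta = (10 - 6) * 81 mod 101 = 21
New hash = (7 + 21) mod 101 = 28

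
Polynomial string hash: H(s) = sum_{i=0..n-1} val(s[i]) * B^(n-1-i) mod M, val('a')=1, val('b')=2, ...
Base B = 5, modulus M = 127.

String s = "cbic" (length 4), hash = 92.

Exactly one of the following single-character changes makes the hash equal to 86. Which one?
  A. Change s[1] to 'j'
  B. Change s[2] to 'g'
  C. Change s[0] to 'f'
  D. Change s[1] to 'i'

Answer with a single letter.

Answer: C

Derivation:
Option A: s[1]='b'->'j', delta=(10-2)*5^2 mod 127 = 73, hash=92+73 mod 127 = 38
Option B: s[2]='i'->'g', delta=(7-9)*5^1 mod 127 = 117, hash=92+117 mod 127 = 82
Option C: s[0]='c'->'f', delta=(6-3)*5^3 mod 127 = 121, hash=92+121 mod 127 = 86 <-- target
Option D: s[1]='b'->'i', delta=(9-2)*5^2 mod 127 = 48, hash=92+48 mod 127 = 13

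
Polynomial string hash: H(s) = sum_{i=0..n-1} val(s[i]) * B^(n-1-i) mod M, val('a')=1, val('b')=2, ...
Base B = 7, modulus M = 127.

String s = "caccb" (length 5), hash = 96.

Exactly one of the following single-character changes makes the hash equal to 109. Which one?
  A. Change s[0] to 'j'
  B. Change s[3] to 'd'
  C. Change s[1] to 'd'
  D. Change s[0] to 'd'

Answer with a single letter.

Option A: s[0]='c'->'j', delta=(10-3)*7^4 mod 127 = 43, hash=96+43 mod 127 = 12
Option B: s[3]='c'->'d', delta=(4-3)*7^1 mod 127 = 7, hash=96+7 mod 127 = 103
Option C: s[1]='a'->'d', delta=(4-1)*7^3 mod 127 = 13, hash=96+13 mod 127 = 109 <-- target
Option D: s[0]='c'->'d', delta=(4-3)*7^4 mod 127 = 115, hash=96+115 mod 127 = 84

Answer: C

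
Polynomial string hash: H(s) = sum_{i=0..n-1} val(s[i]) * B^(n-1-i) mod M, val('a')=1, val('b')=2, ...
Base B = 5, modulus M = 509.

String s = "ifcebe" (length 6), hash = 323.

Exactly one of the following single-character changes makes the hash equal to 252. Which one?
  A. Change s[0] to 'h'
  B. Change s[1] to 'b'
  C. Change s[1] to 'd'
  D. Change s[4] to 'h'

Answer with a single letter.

Option A: s[0]='i'->'h', delta=(8-9)*5^5 mod 509 = 438, hash=323+438 mod 509 = 252 <-- target
Option B: s[1]='f'->'b', delta=(2-6)*5^4 mod 509 = 45, hash=323+45 mod 509 = 368
Option C: s[1]='f'->'d', delta=(4-6)*5^4 mod 509 = 277, hash=323+277 mod 509 = 91
Option D: s[4]='b'->'h', delta=(8-2)*5^1 mod 509 = 30, hash=323+30 mod 509 = 353

Answer: A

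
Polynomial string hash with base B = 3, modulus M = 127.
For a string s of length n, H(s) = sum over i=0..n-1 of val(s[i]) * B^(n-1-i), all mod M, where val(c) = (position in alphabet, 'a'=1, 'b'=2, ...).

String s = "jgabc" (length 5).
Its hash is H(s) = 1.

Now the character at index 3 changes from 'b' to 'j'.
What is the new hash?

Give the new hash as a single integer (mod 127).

val('b') = 2, val('j') = 10
Position k = 3, exponent = n-1-k = 1
B^1 mod M = 3^1 mod 127 = 3
Delta = (10 - 2) * 3 mod 127 = 24
New hash = (1 + 24) mod 127 = 25

Answer: 25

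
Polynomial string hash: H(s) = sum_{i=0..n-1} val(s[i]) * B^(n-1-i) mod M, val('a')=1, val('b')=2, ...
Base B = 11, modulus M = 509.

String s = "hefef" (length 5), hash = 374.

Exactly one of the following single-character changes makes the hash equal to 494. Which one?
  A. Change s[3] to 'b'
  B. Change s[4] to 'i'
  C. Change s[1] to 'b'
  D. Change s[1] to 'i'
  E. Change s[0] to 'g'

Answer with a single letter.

Option A: s[3]='e'->'b', delta=(2-5)*11^1 mod 509 = 476, hash=374+476 mod 509 = 341
Option B: s[4]='f'->'i', delta=(9-6)*11^0 mod 509 = 3, hash=374+3 mod 509 = 377
Option C: s[1]='e'->'b', delta=(2-5)*11^3 mod 509 = 79, hash=374+79 mod 509 = 453
Option D: s[1]='e'->'i', delta=(9-5)*11^3 mod 509 = 234, hash=374+234 mod 509 = 99
Option E: s[0]='h'->'g', delta=(7-8)*11^4 mod 509 = 120, hash=374+120 mod 509 = 494 <-- target

Answer: E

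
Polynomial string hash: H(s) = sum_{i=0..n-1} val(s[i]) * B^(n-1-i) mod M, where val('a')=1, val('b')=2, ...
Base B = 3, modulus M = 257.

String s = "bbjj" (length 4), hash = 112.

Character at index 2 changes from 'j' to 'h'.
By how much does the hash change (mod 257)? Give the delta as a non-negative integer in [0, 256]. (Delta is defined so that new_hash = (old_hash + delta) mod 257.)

Delta formula: (val(new) - val(old)) * B^(n-1-k) mod M
  val('h') - val('j') = 8 - 10 = -2
  B^(n-1-k) = 3^1 mod 257 = 3
  Delta = -2 * 3 mod 257 = 251

Answer: 251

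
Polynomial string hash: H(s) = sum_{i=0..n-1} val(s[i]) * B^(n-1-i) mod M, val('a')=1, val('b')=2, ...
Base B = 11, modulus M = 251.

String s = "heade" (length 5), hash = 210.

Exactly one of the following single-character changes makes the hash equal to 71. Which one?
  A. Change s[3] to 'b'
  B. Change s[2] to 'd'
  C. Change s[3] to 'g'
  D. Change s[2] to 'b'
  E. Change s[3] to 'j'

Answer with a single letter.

Option A: s[3]='d'->'b', delta=(2-4)*11^1 mod 251 = 229, hash=210+229 mod 251 = 188
Option B: s[2]='a'->'d', delta=(4-1)*11^2 mod 251 = 112, hash=210+112 mod 251 = 71 <-- target
Option C: s[3]='d'->'g', delta=(7-4)*11^1 mod 251 = 33, hash=210+33 mod 251 = 243
Option D: s[2]='a'->'b', delta=(2-1)*11^2 mod 251 = 121, hash=210+121 mod 251 = 80
Option E: s[3]='d'->'j', delta=(10-4)*11^1 mod 251 = 66, hash=210+66 mod 251 = 25

Answer: B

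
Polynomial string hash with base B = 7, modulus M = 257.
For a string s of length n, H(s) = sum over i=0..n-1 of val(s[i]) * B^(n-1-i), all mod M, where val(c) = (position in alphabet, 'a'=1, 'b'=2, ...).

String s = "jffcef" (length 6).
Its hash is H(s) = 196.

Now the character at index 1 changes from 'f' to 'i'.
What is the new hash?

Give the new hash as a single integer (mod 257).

Answer: 203

Derivation:
val('f') = 6, val('i') = 9
Position k = 1, exponent = n-1-k = 4
B^4 mod M = 7^4 mod 257 = 88
Delta = (9 - 6) * 88 mod 257 = 7
New hash = (196 + 7) mod 257 = 203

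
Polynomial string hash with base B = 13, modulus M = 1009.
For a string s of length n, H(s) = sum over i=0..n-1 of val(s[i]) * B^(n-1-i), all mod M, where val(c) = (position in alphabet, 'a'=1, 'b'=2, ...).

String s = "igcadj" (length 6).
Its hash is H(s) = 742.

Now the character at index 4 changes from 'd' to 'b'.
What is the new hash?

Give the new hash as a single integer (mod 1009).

Answer: 716

Derivation:
val('d') = 4, val('b') = 2
Position k = 4, exponent = n-1-k = 1
B^1 mod M = 13^1 mod 1009 = 13
Delta = (2 - 4) * 13 mod 1009 = 983
New hash = (742 + 983) mod 1009 = 716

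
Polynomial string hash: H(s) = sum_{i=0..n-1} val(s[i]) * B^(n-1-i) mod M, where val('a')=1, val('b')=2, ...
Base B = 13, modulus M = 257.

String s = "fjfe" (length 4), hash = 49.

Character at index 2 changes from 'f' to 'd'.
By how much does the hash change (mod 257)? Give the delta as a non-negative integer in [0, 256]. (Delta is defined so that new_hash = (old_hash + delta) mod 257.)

Answer: 231

Derivation:
Delta formula: (val(new) - val(old)) * B^(n-1-k) mod M
  val('d') - val('f') = 4 - 6 = -2
  B^(n-1-k) = 13^1 mod 257 = 13
  Delta = -2 * 13 mod 257 = 231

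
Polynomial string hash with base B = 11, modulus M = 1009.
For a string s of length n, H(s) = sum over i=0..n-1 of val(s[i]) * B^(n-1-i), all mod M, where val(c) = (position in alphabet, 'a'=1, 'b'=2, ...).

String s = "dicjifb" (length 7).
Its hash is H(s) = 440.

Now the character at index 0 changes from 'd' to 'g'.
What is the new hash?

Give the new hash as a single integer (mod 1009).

Answer: 720

Derivation:
val('d') = 4, val('g') = 7
Position k = 0, exponent = n-1-k = 6
B^6 mod M = 11^6 mod 1009 = 766
Delta = (7 - 4) * 766 mod 1009 = 280
New hash = (440 + 280) mod 1009 = 720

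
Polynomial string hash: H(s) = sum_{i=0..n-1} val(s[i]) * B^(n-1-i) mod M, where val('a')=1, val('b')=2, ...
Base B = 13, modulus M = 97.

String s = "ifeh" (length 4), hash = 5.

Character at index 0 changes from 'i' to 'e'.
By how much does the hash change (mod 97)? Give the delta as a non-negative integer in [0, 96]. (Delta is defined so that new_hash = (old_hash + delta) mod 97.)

Delta formula: (val(new) - val(old)) * B^(n-1-k) mod M
  val('e') - val('i') = 5 - 9 = -4
  B^(n-1-k) = 13^3 mod 97 = 63
  Delta = -4 * 63 mod 97 = 39

Answer: 39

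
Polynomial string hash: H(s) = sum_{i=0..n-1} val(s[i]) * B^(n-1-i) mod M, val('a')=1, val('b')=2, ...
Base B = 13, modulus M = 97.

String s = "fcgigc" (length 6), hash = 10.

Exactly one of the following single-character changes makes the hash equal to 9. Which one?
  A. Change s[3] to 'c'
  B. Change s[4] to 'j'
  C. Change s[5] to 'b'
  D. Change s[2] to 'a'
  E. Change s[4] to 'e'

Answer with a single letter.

Option A: s[3]='i'->'c', delta=(3-9)*13^2 mod 97 = 53, hash=10+53 mod 97 = 63
Option B: s[4]='g'->'j', delta=(10-7)*13^1 mod 97 = 39, hash=10+39 mod 97 = 49
Option C: s[5]='c'->'b', delta=(2-3)*13^0 mod 97 = 96, hash=10+96 mod 97 = 9 <-- target
Option D: s[2]='g'->'a', delta=(1-7)*13^3 mod 97 = 10, hash=10+10 mod 97 = 20
Option E: s[4]='g'->'e', delta=(5-7)*13^1 mod 97 = 71, hash=10+71 mod 97 = 81

Answer: C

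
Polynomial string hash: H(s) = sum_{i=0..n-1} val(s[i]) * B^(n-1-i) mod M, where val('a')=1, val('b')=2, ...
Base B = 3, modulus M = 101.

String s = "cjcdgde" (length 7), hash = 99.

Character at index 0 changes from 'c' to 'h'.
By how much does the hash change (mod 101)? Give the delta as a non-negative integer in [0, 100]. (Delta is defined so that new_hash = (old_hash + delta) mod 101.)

Delta formula: (val(new) - val(old)) * B^(n-1-k) mod M
  val('h') - val('c') = 8 - 3 = 5
  B^(n-1-k) = 3^6 mod 101 = 22
  Delta = 5 * 22 mod 101 = 9

Answer: 9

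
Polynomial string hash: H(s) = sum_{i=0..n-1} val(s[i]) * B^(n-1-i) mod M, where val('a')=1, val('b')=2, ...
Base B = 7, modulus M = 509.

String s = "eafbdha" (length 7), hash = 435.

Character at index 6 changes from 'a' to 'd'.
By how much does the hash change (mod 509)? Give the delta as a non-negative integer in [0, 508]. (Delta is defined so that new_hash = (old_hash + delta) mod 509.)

Delta formula: (val(new) - val(old)) * B^(n-1-k) mod M
  val('d') - val('a') = 4 - 1 = 3
  B^(n-1-k) = 7^0 mod 509 = 1
  Delta = 3 * 1 mod 509 = 3

Answer: 3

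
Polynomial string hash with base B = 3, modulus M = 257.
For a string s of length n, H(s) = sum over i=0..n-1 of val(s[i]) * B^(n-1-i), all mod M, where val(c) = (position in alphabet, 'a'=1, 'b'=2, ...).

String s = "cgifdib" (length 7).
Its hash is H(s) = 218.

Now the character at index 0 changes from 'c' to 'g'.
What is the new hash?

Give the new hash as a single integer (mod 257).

Answer: 50

Derivation:
val('c') = 3, val('g') = 7
Position k = 0, exponent = n-1-k = 6
B^6 mod M = 3^6 mod 257 = 215
Delta = (7 - 3) * 215 mod 257 = 89
New hash = (218 + 89) mod 257 = 50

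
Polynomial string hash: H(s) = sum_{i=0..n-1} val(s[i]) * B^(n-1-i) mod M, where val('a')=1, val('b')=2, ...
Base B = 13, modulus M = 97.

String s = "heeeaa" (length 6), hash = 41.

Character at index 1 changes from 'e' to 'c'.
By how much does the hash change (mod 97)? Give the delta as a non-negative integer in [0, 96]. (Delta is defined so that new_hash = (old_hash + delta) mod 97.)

Delta formula: (val(new) - val(old)) * B^(n-1-k) mod M
  val('c') - val('e') = 3 - 5 = -2
  B^(n-1-k) = 13^4 mod 97 = 43
  Delta = -2 * 43 mod 97 = 11

Answer: 11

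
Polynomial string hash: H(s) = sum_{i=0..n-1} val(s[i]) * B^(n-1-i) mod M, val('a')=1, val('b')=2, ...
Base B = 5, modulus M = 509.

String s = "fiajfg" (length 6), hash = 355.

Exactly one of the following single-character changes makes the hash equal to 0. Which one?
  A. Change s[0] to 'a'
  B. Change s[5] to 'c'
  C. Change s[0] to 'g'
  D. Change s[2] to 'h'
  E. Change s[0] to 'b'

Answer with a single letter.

Answer: A

Derivation:
Option A: s[0]='f'->'a', delta=(1-6)*5^5 mod 509 = 154, hash=355+154 mod 509 = 0 <-- target
Option B: s[5]='g'->'c', delta=(3-7)*5^0 mod 509 = 505, hash=355+505 mod 509 = 351
Option C: s[0]='f'->'g', delta=(7-6)*5^5 mod 509 = 71, hash=355+71 mod 509 = 426
Option D: s[2]='a'->'h', delta=(8-1)*5^3 mod 509 = 366, hash=355+366 mod 509 = 212
Option E: s[0]='f'->'b', delta=(2-6)*5^5 mod 509 = 225, hash=355+225 mod 509 = 71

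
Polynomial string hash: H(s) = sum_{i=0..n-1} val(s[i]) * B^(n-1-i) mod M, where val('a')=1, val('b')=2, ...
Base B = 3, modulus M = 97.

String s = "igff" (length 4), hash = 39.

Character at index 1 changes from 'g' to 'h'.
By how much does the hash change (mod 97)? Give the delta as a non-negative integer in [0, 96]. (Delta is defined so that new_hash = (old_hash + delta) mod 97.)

Delta formula: (val(new) - val(old)) * B^(n-1-k) mod M
  val('h') - val('g') = 8 - 7 = 1
  B^(n-1-k) = 3^2 mod 97 = 9
  Delta = 1 * 9 mod 97 = 9

Answer: 9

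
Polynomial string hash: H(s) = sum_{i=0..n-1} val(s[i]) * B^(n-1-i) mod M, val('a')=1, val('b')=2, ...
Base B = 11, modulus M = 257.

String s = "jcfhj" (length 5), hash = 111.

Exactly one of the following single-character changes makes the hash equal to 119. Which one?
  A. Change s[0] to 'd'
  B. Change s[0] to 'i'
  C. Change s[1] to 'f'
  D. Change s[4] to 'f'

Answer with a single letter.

Option A: s[0]='j'->'d', delta=(4-10)*11^4 mod 257 = 48, hash=111+48 mod 257 = 159
Option B: s[0]='j'->'i', delta=(9-10)*11^4 mod 257 = 8, hash=111+8 mod 257 = 119 <-- target
Option C: s[1]='c'->'f', delta=(6-3)*11^3 mod 257 = 138, hash=111+138 mod 257 = 249
Option D: s[4]='j'->'f', delta=(6-10)*11^0 mod 257 = 253, hash=111+253 mod 257 = 107

Answer: B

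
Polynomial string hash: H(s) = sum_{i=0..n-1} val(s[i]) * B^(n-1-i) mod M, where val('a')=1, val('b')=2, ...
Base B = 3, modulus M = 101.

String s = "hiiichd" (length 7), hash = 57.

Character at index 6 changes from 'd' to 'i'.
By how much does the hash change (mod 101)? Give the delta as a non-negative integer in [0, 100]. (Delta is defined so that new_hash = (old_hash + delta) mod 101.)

Delta formula: (val(new) - val(old)) * B^(n-1-k) mod M
  val('i') - val('d') = 9 - 4 = 5
  B^(n-1-k) = 3^0 mod 101 = 1
  Delta = 5 * 1 mod 101 = 5

Answer: 5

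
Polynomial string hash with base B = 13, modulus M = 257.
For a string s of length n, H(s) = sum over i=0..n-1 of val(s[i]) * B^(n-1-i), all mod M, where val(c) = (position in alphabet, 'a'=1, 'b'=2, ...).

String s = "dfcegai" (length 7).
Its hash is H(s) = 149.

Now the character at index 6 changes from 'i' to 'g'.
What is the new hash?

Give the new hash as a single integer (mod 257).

Answer: 147

Derivation:
val('i') = 9, val('g') = 7
Position k = 6, exponent = n-1-k = 0
B^0 mod M = 13^0 mod 257 = 1
Delta = (7 - 9) * 1 mod 257 = 255
New hash = (149 + 255) mod 257 = 147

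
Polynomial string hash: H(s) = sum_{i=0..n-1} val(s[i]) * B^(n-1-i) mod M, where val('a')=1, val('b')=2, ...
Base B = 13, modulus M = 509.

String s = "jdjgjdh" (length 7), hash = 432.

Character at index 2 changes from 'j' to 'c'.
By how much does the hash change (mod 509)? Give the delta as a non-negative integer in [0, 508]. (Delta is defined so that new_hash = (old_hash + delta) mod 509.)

Delta formula: (val(new) - val(old)) * B^(n-1-k) mod M
  val('c') - val('j') = 3 - 10 = -7
  B^(n-1-k) = 13^4 mod 509 = 57
  Delta = -7 * 57 mod 509 = 110

Answer: 110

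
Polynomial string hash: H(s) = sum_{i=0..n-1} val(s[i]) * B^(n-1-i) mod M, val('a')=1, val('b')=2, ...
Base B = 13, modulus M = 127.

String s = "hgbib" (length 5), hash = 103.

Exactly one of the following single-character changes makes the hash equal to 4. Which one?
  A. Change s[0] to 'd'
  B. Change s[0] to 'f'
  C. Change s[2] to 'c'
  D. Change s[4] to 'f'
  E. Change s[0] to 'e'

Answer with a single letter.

Option A: s[0]='h'->'d', delta=(4-8)*13^4 mod 127 = 56, hash=103+56 mod 127 = 32
Option B: s[0]='h'->'f', delta=(6-8)*13^4 mod 127 = 28, hash=103+28 mod 127 = 4 <-- target
Option C: s[2]='b'->'c', delta=(3-2)*13^2 mod 127 = 42, hash=103+42 mod 127 = 18
Option D: s[4]='b'->'f', delta=(6-2)*13^0 mod 127 = 4, hash=103+4 mod 127 = 107
Option E: s[0]='h'->'e', delta=(5-8)*13^4 mod 127 = 42, hash=103+42 mod 127 = 18

Answer: B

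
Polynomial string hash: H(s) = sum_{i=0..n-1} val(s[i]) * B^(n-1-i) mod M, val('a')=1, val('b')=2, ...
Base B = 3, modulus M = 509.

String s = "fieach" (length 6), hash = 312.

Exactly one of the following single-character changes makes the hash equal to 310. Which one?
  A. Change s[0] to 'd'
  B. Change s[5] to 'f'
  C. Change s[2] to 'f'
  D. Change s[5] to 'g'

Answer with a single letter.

Answer: B

Derivation:
Option A: s[0]='f'->'d', delta=(4-6)*3^5 mod 509 = 23, hash=312+23 mod 509 = 335
Option B: s[5]='h'->'f', delta=(6-8)*3^0 mod 509 = 507, hash=312+507 mod 509 = 310 <-- target
Option C: s[2]='e'->'f', delta=(6-5)*3^3 mod 509 = 27, hash=312+27 mod 509 = 339
Option D: s[5]='h'->'g', delta=(7-8)*3^0 mod 509 = 508, hash=312+508 mod 509 = 311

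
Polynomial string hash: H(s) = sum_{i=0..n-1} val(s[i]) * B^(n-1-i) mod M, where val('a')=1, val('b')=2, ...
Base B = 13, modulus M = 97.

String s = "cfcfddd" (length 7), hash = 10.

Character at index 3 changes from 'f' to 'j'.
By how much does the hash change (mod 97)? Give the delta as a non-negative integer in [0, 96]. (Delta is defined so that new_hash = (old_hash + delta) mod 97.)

Delta formula: (val(new) - val(old)) * B^(n-1-k) mod M
  val('j') - val('f') = 10 - 6 = 4
  B^(n-1-k) = 13^3 mod 97 = 63
  Delta = 4 * 63 mod 97 = 58

Answer: 58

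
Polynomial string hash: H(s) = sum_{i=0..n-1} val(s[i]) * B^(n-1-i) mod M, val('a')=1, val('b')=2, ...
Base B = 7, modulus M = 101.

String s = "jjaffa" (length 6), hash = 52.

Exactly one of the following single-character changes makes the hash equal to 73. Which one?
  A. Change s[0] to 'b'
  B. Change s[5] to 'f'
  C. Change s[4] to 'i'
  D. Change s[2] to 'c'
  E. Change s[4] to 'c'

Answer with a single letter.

Answer: C

Derivation:
Option A: s[0]='j'->'b', delta=(2-10)*7^5 mod 101 = 76, hash=52+76 mod 101 = 27
Option B: s[5]='a'->'f', delta=(6-1)*7^0 mod 101 = 5, hash=52+5 mod 101 = 57
Option C: s[4]='f'->'i', delta=(9-6)*7^1 mod 101 = 21, hash=52+21 mod 101 = 73 <-- target
Option D: s[2]='a'->'c', delta=(3-1)*7^3 mod 101 = 80, hash=52+80 mod 101 = 31
Option E: s[4]='f'->'c', delta=(3-6)*7^1 mod 101 = 80, hash=52+80 mod 101 = 31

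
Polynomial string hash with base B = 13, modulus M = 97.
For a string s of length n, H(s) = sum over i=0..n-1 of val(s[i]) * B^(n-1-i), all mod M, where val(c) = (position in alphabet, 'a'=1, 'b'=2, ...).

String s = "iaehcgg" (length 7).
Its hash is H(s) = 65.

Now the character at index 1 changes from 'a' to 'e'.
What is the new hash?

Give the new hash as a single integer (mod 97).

Answer: 70

Derivation:
val('a') = 1, val('e') = 5
Position k = 1, exponent = n-1-k = 5
B^5 mod M = 13^5 mod 97 = 74
Delta = (5 - 1) * 74 mod 97 = 5
New hash = (65 + 5) mod 97 = 70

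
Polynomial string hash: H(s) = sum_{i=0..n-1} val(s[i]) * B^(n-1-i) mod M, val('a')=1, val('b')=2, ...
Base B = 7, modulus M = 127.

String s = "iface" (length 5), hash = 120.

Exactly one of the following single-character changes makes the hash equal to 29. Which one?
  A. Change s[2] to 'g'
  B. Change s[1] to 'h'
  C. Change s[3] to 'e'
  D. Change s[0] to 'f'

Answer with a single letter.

Option A: s[2]='a'->'g', delta=(7-1)*7^2 mod 127 = 40, hash=120+40 mod 127 = 33
Option B: s[1]='f'->'h', delta=(8-6)*7^3 mod 127 = 51, hash=120+51 mod 127 = 44
Option C: s[3]='c'->'e', delta=(5-3)*7^1 mod 127 = 14, hash=120+14 mod 127 = 7
Option D: s[0]='i'->'f', delta=(6-9)*7^4 mod 127 = 36, hash=120+36 mod 127 = 29 <-- target

Answer: D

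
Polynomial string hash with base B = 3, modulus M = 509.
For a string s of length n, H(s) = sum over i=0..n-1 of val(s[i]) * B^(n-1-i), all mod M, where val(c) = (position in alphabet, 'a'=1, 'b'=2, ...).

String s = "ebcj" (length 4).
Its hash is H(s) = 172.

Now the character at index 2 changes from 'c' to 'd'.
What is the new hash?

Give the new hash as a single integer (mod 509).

Answer: 175

Derivation:
val('c') = 3, val('d') = 4
Position k = 2, exponent = n-1-k = 1
B^1 mod M = 3^1 mod 509 = 3
Delta = (4 - 3) * 3 mod 509 = 3
New hash = (172 + 3) mod 509 = 175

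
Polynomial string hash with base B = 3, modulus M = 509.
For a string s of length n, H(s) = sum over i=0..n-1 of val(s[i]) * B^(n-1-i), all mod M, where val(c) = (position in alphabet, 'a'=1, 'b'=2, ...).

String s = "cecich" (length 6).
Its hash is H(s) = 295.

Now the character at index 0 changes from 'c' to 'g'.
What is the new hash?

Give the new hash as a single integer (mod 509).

val('c') = 3, val('g') = 7
Position k = 0, exponent = n-1-k = 5
B^5 mod M = 3^5 mod 509 = 243
Delta = (7 - 3) * 243 mod 509 = 463
New hash = (295 + 463) mod 509 = 249

Answer: 249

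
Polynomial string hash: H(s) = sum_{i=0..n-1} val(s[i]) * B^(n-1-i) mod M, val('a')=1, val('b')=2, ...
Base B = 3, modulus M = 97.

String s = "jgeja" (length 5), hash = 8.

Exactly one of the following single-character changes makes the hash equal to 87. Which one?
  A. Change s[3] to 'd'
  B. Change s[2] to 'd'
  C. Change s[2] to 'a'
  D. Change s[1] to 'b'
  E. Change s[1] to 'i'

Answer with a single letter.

Option A: s[3]='j'->'d', delta=(4-10)*3^1 mod 97 = 79, hash=8+79 mod 97 = 87 <-- target
Option B: s[2]='e'->'d', delta=(4-5)*3^2 mod 97 = 88, hash=8+88 mod 97 = 96
Option C: s[2]='e'->'a', delta=(1-5)*3^2 mod 97 = 61, hash=8+61 mod 97 = 69
Option D: s[1]='g'->'b', delta=(2-7)*3^3 mod 97 = 59, hash=8+59 mod 97 = 67
Option E: s[1]='g'->'i', delta=(9-7)*3^3 mod 97 = 54, hash=8+54 mod 97 = 62

Answer: A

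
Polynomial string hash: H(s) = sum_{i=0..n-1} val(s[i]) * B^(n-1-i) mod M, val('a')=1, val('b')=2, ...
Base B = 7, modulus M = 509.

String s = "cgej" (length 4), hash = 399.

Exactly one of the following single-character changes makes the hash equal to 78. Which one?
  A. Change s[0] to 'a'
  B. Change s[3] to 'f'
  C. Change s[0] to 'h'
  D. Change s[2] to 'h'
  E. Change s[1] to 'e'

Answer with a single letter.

Answer: C

Derivation:
Option A: s[0]='c'->'a', delta=(1-3)*7^3 mod 509 = 332, hash=399+332 mod 509 = 222
Option B: s[3]='j'->'f', delta=(6-10)*7^0 mod 509 = 505, hash=399+505 mod 509 = 395
Option C: s[0]='c'->'h', delta=(8-3)*7^3 mod 509 = 188, hash=399+188 mod 509 = 78 <-- target
Option D: s[2]='e'->'h', delta=(8-5)*7^1 mod 509 = 21, hash=399+21 mod 509 = 420
Option E: s[1]='g'->'e', delta=(5-7)*7^2 mod 509 = 411, hash=399+411 mod 509 = 301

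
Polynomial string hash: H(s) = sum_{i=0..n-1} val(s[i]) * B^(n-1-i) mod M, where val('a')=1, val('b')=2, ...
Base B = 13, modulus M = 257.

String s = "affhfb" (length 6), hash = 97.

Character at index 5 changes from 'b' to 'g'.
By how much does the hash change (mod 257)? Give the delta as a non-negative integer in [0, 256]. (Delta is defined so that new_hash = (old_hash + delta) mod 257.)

Delta formula: (val(new) - val(old)) * B^(n-1-k) mod M
  val('g') - val('b') = 7 - 2 = 5
  B^(n-1-k) = 13^0 mod 257 = 1
  Delta = 5 * 1 mod 257 = 5

Answer: 5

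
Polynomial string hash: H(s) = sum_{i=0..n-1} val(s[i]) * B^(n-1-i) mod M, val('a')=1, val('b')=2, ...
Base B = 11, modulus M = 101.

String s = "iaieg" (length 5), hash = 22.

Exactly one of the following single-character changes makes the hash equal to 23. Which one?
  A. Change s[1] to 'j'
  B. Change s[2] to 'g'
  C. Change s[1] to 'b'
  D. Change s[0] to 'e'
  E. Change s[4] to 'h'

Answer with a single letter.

Answer: E

Derivation:
Option A: s[1]='a'->'j', delta=(10-1)*11^3 mod 101 = 61, hash=22+61 mod 101 = 83
Option B: s[2]='i'->'g', delta=(7-9)*11^2 mod 101 = 61, hash=22+61 mod 101 = 83
Option C: s[1]='a'->'b', delta=(2-1)*11^3 mod 101 = 18, hash=22+18 mod 101 = 40
Option D: s[0]='i'->'e', delta=(5-9)*11^4 mod 101 = 16, hash=22+16 mod 101 = 38
Option E: s[4]='g'->'h', delta=(8-7)*11^0 mod 101 = 1, hash=22+1 mod 101 = 23 <-- target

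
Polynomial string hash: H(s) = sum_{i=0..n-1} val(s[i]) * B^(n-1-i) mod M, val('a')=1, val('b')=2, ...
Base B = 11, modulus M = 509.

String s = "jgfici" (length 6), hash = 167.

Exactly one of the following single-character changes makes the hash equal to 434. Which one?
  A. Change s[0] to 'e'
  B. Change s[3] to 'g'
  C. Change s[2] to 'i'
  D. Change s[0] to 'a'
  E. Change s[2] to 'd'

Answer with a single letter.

Answer: B

Derivation:
Option A: s[0]='j'->'e', delta=(5-10)*11^5 mod 509 = 492, hash=167+492 mod 509 = 150
Option B: s[3]='i'->'g', delta=(7-9)*11^2 mod 509 = 267, hash=167+267 mod 509 = 434 <-- target
Option C: s[2]='f'->'i', delta=(9-6)*11^3 mod 509 = 430, hash=167+430 mod 509 = 88
Option D: s[0]='j'->'a', delta=(1-10)*11^5 mod 509 = 173, hash=167+173 mod 509 = 340
Option E: s[2]='f'->'d', delta=(4-6)*11^3 mod 509 = 392, hash=167+392 mod 509 = 50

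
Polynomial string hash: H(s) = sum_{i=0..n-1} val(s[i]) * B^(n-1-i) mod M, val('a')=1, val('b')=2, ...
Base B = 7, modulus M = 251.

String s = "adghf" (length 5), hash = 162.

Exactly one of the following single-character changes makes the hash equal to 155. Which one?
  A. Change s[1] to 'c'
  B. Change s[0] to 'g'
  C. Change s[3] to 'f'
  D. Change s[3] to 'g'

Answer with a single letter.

Answer: D

Derivation:
Option A: s[1]='d'->'c', delta=(3-4)*7^3 mod 251 = 159, hash=162+159 mod 251 = 70
Option B: s[0]='a'->'g', delta=(7-1)*7^4 mod 251 = 99, hash=162+99 mod 251 = 10
Option C: s[3]='h'->'f', delta=(6-8)*7^1 mod 251 = 237, hash=162+237 mod 251 = 148
Option D: s[3]='h'->'g', delta=(7-8)*7^1 mod 251 = 244, hash=162+244 mod 251 = 155 <-- target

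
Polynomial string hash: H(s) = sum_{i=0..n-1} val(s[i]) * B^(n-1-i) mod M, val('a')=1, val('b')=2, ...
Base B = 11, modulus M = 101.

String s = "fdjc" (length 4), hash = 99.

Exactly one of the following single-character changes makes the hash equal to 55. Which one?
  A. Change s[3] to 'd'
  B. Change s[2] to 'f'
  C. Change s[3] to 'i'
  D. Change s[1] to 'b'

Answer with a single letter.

Answer: B

Derivation:
Option A: s[3]='c'->'d', delta=(4-3)*11^0 mod 101 = 1, hash=99+1 mod 101 = 100
Option B: s[2]='j'->'f', delta=(6-10)*11^1 mod 101 = 57, hash=99+57 mod 101 = 55 <-- target
Option C: s[3]='c'->'i', delta=(9-3)*11^0 mod 101 = 6, hash=99+6 mod 101 = 4
Option D: s[1]='d'->'b', delta=(2-4)*11^2 mod 101 = 61, hash=99+61 mod 101 = 59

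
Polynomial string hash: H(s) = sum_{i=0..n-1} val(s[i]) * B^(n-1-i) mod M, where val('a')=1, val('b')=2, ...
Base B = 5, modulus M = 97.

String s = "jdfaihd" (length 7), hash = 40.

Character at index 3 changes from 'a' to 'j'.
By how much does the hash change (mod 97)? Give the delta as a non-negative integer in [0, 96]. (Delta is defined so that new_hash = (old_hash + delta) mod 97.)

Delta formula: (val(new) - val(old)) * B^(n-1-k) mod M
  val('j') - val('a') = 10 - 1 = 9
  B^(n-1-k) = 5^3 mod 97 = 28
  Delta = 9 * 28 mod 97 = 58

Answer: 58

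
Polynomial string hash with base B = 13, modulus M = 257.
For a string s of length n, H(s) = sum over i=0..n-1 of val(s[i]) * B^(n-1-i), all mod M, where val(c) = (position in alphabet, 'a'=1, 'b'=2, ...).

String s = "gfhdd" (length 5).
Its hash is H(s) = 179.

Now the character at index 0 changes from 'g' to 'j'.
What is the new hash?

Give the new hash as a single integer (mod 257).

Answer: 24

Derivation:
val('g') = 7, val('j') = 10
Position k = 0, exponent = n-1-k = 4
B^4 mod M = 13^4 mod 257 = 34
Delta = (10 - 7) * 34 mod 257 = 102
New hash = (179 + 102) mod 257 = 24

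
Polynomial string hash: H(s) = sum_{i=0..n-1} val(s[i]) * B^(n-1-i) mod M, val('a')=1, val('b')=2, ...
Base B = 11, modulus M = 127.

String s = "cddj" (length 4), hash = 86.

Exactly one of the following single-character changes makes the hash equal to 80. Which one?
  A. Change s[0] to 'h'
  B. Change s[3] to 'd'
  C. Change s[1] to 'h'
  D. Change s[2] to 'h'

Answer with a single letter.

Option A: s[0]='c'->'h', delta=(8-3)*11^3 mod 127 = 51, hash=86+51 mod 127 = 10
Option B: s[3]='j'->'d', delta=(4-10)*11^0 mod 127 = 121, hash=86+121 mod 127 = 80 <-- target
Option C: s[1]='d'->'h', delta=(8-4)*11^2 mod 127 = 103, hash=86+103 mod 127 = 62
Option D: s[2]='d'->'h', delta=(8-4)*11^1 mod 127 = 44, hash=86+44 mod 127 = 3

Answer: B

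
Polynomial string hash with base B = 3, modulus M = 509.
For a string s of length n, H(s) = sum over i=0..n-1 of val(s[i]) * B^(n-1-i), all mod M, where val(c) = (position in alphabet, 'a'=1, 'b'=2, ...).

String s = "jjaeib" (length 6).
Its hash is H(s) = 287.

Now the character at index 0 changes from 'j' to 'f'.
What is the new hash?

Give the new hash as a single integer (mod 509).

val('j') = 10, val('f') = 6
Position k = 0, exponent = n-1-k = 5
B^5 mod M = 3^5 mod 509 = 243
Delta = (6 - 10) * 243 mod 509 = 46
New hash = (287 + 46) mod 509 = 333

Answer: 333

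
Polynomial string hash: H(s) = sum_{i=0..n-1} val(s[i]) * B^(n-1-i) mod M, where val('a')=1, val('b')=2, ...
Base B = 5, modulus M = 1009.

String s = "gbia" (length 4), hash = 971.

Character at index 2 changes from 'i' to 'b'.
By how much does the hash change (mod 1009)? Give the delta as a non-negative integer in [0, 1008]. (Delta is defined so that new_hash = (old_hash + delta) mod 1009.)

Delta formula: (val(new) - val(old)) * B^(n-1-k) mod M
  val('b') - val('i') = 2 - 9 = -7
  B^(n-1-k) = 5^1 mod 1009 = 5
  Delta = -7 * 5 mod 1009 = 974

Answer: 974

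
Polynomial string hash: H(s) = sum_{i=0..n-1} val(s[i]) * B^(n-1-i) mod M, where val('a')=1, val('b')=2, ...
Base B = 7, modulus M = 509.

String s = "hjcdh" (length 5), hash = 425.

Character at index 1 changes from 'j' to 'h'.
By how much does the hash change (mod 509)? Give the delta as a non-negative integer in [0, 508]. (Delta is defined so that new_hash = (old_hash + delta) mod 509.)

Answer: 332

Derivation:
Delta formula: (val(new) - val(old)) * B^(n-1-k) mod M
  val('h') - val('j') = 8 - 10 = -2
  B^(n-1-k) = 7^3 mod 509 = 343
  Delta = -2 * 343 mod 509 = 332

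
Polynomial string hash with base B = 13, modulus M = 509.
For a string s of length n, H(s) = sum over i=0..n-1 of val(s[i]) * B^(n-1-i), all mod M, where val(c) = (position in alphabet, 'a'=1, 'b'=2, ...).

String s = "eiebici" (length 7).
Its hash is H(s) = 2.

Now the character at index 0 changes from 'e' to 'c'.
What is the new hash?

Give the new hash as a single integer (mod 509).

val('e') = 5, val('c') = 3
Position k = 0, exponent = n-1-k = 6
B^6 mod M = 13^6 mod 509 = 471
Delta = (3 - 5) * 471 mod 509 = 76
New hash = (2 + 76) mod 509 = 78

Answer: 78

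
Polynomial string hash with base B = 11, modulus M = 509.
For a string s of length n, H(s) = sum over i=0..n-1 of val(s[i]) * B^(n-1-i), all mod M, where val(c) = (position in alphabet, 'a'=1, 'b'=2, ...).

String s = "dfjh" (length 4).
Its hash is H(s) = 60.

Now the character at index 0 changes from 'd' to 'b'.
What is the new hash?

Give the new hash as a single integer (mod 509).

Answer: 452

Derivation:
val('d') = 4, val('b') = 2
Position k = 0, exponent = n-1-k = 3
B^3 mod M = 11^3 mod 509 = 313
Delta = (2 - 4) * 313 mod 509 = 392
New hash = (60 + 392) mod 509 = 452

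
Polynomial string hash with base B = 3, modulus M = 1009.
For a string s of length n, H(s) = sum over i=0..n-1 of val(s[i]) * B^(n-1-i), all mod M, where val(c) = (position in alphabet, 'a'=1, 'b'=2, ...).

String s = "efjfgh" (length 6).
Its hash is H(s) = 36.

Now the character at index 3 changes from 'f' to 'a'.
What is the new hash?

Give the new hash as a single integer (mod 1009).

val('f') = 6, val('a') = 1
Position k = 3, exponent = n-1-k = 2
B^2 mod M = 3^2 mod 1009 = 9
Delta = (1 - 6) * 9 mod 1009 = 964
New hash = (36 + 964) mod 1009 = 1000

Answer: 1000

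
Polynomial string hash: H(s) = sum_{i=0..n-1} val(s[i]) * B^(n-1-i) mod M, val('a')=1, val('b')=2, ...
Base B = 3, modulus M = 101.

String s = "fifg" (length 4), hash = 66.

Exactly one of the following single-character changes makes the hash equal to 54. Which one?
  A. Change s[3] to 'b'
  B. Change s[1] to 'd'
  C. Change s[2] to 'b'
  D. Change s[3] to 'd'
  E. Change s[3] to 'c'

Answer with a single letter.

Option A: s[3]='g'->'b', delta=(2-7)*3^0 mod 101 = 96, hash=66+96 mod 101 = 61
Option B: s[1]='i'->'d', delta=(4-9)*3^2 mod 101 = 56, hash=66+56 mod 101 = 21
Option C: s[2]='f'->'b', delta=(2-6)*3^1 mod 101 = 89, hash=66+89 mod 101 = 54 <-- target
Option D: s[3]='g'->'d', delta=(4-7)*3^0 mod 101 = 98, hash=66+98 mod 101 = 63
Option E: s[3]='g'->'c', delta=(3-7)*3^0 mod 101 = 97, hash=66+97 mod 101 = 62

Answer: C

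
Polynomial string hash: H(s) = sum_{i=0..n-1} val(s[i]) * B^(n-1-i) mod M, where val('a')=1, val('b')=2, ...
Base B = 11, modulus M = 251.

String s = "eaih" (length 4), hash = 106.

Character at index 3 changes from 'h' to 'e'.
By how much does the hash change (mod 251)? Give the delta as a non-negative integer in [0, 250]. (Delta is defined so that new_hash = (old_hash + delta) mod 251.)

Delta formula: (val(new) - val(old)) * B^(n-1-k) mod M
  val('e') - val('h') = 5 - 8 = -3
  B^(n-1-k) = 11^0 mod 251 = 1
  Delta = -3 * 1 mod 251 = 248

Answer: 248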